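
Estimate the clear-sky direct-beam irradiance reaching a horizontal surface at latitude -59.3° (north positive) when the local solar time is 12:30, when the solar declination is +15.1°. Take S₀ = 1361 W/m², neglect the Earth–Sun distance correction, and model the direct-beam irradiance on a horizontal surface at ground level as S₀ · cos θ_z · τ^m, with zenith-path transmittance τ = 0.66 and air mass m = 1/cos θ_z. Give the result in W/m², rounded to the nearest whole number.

Hour angle H = 15° × (12.5 − 12) = 7.50°.
cos θ_z = sin φ sin δ + cos φ cos δ cos H = (-0.8599)(0.2605) + (0.5105)(0.9655)(0.9914) = 0.2646.
Air mass m = 1/cos θ_z = 1/0.2646 = 3.779; τ^m = 0.66^3.779 = 0.2080.
Surface direct beam = 1361 × 0.2646 × 0.2080 = 74.91 W/m².

75 W/m²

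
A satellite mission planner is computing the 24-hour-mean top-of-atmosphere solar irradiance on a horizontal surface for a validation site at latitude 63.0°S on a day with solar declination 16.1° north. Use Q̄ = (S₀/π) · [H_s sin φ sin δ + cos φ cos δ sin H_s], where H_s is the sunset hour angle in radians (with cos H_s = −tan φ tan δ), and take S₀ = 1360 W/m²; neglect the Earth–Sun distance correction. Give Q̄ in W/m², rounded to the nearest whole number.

52 W/m²

The sunset hour angle satisfies cos H_s = −tan φ tan δ = 0.5665, giving H_s = 55.49°. In radians, H_s = 0.9685.
H_s sin φ sin δ = 0.9685 × -0.8910 × 0.2773 = -0.2393.
cos φ cos δ sin H_s = 0.4540 × 0.9608 × 0.8240 = 0.3594.
Q̄ = (1360/π) × (-0.2393 + 0.3594) = 432.90 × 0.1201 = 51.99 W/m².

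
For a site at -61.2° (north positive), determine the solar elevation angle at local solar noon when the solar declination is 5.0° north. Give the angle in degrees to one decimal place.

At local solar noon the hour angle is zero, so the elevation is 90° − |φ − δ| = 90° − |-61.2° − (5.0°)| = 90° − 66.2° = 23.8°.

23.8°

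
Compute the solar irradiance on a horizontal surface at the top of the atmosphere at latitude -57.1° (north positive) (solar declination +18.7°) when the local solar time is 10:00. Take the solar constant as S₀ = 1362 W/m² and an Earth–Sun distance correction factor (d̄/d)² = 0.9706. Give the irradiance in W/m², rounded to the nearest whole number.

Hour angle H = 15° × (10 − 12) = -30.00°.
cos θ_z = sin(-57.1°) sin(18.7°) + cos(-57.1°) cos(18.7°) cos(-30.00°) = -0.2692 + 0.4456 = 0.1764.
Top-of-atmosphere irradiance = S₀ (d̄/d)² cos θ_z = 1362 × 0.9706 × 0.1764 = 233.19 W/m².

233 W/m²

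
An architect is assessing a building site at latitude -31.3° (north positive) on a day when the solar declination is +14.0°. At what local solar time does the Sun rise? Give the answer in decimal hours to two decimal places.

cos H_s = −tan(-31.3°) · tan(14.0°) = 0.1516, so H_s = arccos(0.1516) = 81.28°.
Sunrise is at 12 − H_s/15 = 12 − 5.419 = 6.581 h local solar time.

6.58 h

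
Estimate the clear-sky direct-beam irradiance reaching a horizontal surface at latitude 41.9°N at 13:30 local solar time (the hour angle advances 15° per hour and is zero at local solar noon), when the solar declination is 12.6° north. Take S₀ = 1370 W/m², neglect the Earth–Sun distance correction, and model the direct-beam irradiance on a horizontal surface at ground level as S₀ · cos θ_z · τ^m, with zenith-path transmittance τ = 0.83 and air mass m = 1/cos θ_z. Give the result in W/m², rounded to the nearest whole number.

Hour angle H = 15° × (13.5 − 12) = 22.50°.
cos θ_z = sin φ sin δ + cos φ cos δ cos H = (0.6678)(0.2181) + (0.7443)(0.9759)(0.9239) = 0.8167.
Air mass m = 1/cos θ_z = 1/0.8167 = 1.224; τ^m = 0.83^1.224 = 0.7961.
Surface direct beam = 1370 × 0.8167 × 0.7961 = 890.74 W/m².

891 W/m²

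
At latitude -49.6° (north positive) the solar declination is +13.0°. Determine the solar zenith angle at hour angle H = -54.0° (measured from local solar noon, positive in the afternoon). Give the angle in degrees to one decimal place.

cos θ_z = sin(-49.6°) sin(13.0°) + cos(-49.6°) cos(13.0°) cos(-54.00°) = -0.1713 + 0.3712 = 0.1999.
θ_z = arccos(0.1999) = 78.47°.

78.5°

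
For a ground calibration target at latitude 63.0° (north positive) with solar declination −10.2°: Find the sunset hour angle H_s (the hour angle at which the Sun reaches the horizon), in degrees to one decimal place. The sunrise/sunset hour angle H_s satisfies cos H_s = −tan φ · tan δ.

69.3°

−tan φ tan δ = −(1.9626)(-0.1799) = 0.3531; H_s = arccos(0.3531) = 69.32°.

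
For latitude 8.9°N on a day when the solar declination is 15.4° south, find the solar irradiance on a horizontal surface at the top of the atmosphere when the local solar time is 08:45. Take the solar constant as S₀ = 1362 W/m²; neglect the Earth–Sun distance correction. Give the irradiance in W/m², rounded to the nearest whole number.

799 W/m²

Hour angle H = 15° × (8.75 − 12) = -48.75°.
cos θ_z = sin φ sin δ + cos φ cos δ cos H = (0.1547)(-0.2656) + (0.9880)(0.9641)(0.6593) = 0.5869.
Top-of-atmosphere irradiance = S₀ cos θ_z = 1362 × 0.5869 = 799.36 W/m².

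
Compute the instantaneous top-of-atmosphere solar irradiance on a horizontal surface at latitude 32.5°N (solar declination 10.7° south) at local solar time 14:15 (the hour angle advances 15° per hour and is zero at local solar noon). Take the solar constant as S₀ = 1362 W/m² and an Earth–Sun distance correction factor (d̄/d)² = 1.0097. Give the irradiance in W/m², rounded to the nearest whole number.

Hour angle H = 15° × (14.25 − 12) = 33.75°.
With φ = 32.5°, δ = -10.7°, H = 33.75°: sin φ sin δ = -0.0998, cos φ cos δ cos H = 0.6891, so cos θ_z = 0.5893.
Top-of-atmosphere irradiance = S₀ (d̄/d)² cos θ_z = 1362 × 1.0097 × 0.5893 = 810.41 W/m².

810 W/m²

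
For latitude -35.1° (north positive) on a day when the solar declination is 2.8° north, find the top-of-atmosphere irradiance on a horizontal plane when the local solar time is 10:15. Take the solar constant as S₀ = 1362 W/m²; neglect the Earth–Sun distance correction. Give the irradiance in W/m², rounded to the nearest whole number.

960 W/m²

Hour angle H = 15° × (10.25 − 12) = -26.25°.
With φ = -35.1°, δ = 2.8°, H = -26.25°: sin φ sin δ = -0.0281, cos φ cos δ cos H = 0.7329, so cos θ_z = 0.7048.
Top-of-atmosphere irradiance = S₀ cos θ_z = 1362 × 0.7048 = 959.94 W/m².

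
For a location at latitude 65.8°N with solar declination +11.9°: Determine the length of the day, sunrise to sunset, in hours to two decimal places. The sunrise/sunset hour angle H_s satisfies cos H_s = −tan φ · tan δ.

cos H_s = −tan(65.8°) · tan(11.9°) = -0.4689, so H_s = arccos(-0.4689) = 117.96°.
Day length = 2 H_s / 15° h⁻¹ = 235.92° / 15 = 15.728 h.

15.73 hours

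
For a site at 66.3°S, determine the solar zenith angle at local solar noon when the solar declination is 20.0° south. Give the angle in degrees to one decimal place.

46.3°

At local solar noon the hour angle is zero, so the zenith angle is |φ − δ| = |-66.3° − (-20.0°)| = 46.3°.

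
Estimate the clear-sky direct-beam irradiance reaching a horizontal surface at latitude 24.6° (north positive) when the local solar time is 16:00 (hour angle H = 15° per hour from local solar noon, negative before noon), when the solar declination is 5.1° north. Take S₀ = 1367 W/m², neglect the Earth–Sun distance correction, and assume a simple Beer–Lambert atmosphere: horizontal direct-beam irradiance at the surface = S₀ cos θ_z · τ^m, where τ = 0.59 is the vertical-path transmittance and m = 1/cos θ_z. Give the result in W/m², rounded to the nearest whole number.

Hour angle H = 15° × (16 − 12) = 60.00°.
cos θ_z = sin(24.6°) sin(5.1°) + cos(24.6°) cos(5.1°) cos(60.00°) = 0.0370 + 0.4528 = 0.4898.
Air mass m = 1/cos θ_z = 1/0.4898 = 2.042; τ^m = 0.59^2.042 = 0.3405.
Surface direct beam = 1367 × 0.4898 × 0.3405 = 227.98 W/m².

228 W/m²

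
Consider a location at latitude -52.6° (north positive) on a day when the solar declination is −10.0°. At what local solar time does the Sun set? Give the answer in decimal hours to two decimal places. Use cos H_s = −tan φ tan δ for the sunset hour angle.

cos H_s = −tan(-52.6°) · tan(-10.0°) = -0.2306, so H_s = arccos(-0.2306) = 103.33°.
Sunset is at 12 + H_s/15 = 12 + 6.889 = 18.889 h local solar time.

18.89 h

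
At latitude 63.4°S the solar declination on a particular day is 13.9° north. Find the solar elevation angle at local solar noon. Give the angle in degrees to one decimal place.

12.7°

At local solar noon the hour angle is zero, so the elevation is 90° − |φ − δ| = 90° − |-63.4° − (13.9°)| = 90° − 77.3° = 12.7°.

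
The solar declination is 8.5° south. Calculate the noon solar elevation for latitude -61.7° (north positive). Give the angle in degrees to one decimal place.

At local solar noon the hour angle is zero, so the elevation is 90° − |φ − δ| = 90° − |-61.7° − (-8.5°)| = 90° − 53.2° = 36.8°.

36.8°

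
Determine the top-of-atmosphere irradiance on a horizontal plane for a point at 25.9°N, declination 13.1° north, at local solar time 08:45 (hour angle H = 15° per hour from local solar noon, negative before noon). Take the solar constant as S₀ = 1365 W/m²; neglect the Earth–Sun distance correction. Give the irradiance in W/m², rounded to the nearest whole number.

Hour angle H = 15° × (8.75 − 12) = -48.75°.
With φ = 25.9°, δ = 13.1°, H = -48.75°: sin φ sin δ = 0.0990, cos φ cos δ cos H = 0.5777, so cos θ_z = 0.6767.
Top-of-atmosphere irradiance = S₀ cos θ_z = 1365 × 0.6767 = 923.70 W/m².

924 W/m²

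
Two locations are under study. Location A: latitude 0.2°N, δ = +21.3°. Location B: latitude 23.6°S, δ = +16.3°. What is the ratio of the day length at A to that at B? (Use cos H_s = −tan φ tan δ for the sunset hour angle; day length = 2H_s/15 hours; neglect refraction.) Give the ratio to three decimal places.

A: H_s = arccos(−tan 0.2° · tan 21.3°) = 90.08°, so 2H_s/15 = 12.0107 h.
B: H_s = arccos(−tan -23.6° · tan 16.3°) = 82.66°, so 2H_s/15 = 11.0213 h.
Ratio A/B = 12.0107 / 11.0213 = 1.0898.

1.090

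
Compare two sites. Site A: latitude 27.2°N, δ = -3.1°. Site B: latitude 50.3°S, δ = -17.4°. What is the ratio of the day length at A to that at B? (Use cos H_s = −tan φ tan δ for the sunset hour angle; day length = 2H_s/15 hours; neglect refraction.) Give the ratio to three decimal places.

0.788

A: H_s = arccos(−tan 27.2° · tan -3.1°) = 88.41°, so 2H_s/15 = 11.7880 h.
B: H_s = arccos(−tan -50.3° · tan -17.4°) = 112.18°, so 2H_s/15 = 14.9573 h.
Ratio A/B = 11.7880 / 14.9573 = 0.7881.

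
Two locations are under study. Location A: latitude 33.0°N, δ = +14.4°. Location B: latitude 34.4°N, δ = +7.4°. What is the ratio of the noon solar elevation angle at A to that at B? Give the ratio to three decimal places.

A: 90° − |33.0 − (14.4)| = 71.40°.
B: 90° − |34.4 − (7.4)| = 63.00°.
Ratio A/B = 71.4000 / 63.0000 = 1.1333.

1.133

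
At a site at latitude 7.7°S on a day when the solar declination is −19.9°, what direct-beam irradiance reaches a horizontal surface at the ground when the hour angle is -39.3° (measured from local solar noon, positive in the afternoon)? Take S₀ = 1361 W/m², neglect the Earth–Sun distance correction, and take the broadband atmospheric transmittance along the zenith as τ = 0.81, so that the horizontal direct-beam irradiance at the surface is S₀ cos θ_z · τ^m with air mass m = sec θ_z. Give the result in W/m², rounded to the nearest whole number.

With φ = -7.7°, δ = -19.9°, H = -39.30°: sin φ sin δ = 0.0456, cos φ cos δ cos H = 0.7211, so cos θ_z = 0.7667.
Air mass m = 1/cos θ_z = 1/0.7667 = 1.304; τ^m = 0.81^1.304 = 0.7597.
Surface direct beam = 1361 × 0.7667 × 0.7597 = 792.73 W/m².

793 W/m²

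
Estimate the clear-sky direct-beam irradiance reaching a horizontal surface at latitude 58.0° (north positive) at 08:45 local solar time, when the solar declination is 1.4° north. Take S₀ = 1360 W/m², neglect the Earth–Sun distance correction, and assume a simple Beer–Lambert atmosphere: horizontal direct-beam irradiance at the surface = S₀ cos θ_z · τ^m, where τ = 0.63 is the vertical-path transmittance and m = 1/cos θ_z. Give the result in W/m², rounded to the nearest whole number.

144 W/m²

Hour angle H = 15° × (8.75 − 12) = -48.75°.
With φ = 58.0°, δ = 1.4°, H = -48.75°: sin φ sin δ = 0.0207, cos φ cos δ cos H = 0.3493, so cos θ_z = 0.3700.
Air mass m = 1/cos θ_z = 1/0.3700 = 2.703; τ^m = 0.63^2.703 = 0.2868.
Surface direct beam = 1360 × 0.3700 × 0.2868 = 144.32 W/m².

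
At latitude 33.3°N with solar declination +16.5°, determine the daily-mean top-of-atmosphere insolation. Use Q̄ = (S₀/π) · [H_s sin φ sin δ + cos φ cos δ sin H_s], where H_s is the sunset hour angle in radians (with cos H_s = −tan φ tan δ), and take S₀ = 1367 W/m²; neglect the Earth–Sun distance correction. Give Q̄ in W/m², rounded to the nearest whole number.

cos H_s = −tan(33.3°) · tan(16.5°) = -0.1946, so H_s = arccos(-0.1946) = 101.22°. In radians, H_s = 1.7666.
H_s sin φ sin δ = 1.7666 × 0.5490 × 0.2840 = 0.2754.
cos φ cos δ sin H_s = 0.8358 × 0.9588 × 0.9809 = 0.7861.
Q̄ = (1367/π) × (0.2754 + 0.7861) = 435.13 × 1.0615 = 461.89 W/m².

462 W/m²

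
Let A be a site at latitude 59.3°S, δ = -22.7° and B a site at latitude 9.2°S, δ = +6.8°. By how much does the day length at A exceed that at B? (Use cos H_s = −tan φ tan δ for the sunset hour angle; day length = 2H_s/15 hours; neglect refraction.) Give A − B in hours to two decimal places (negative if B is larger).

A: H_s = arccos(−tan -59.3° · tan -22.7°) = 134.79°, so 2H_s/15 = 17.9720 h.
B: H_s = arccos(−tan -9.2° · tan 6.8°) = 88.89°, so 2H_s/15 = 11.8520 h.
A − B = 17.9720 − 11.8520 = 6.1200 h.

+6.12 h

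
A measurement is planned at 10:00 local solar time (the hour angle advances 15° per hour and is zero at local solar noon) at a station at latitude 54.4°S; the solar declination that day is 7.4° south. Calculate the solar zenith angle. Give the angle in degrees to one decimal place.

52.8°

Hour angle H = 15° × (10 − 12) = -30.00°.
cos θ_z = sin φ sin δ + cos φ cos δ cos H = (-0.8131)(-0.1288) + (0.5821)(0.9917)(0.8660) = 0.6046.
θ_z = arccos(0.6046) = 52.80°.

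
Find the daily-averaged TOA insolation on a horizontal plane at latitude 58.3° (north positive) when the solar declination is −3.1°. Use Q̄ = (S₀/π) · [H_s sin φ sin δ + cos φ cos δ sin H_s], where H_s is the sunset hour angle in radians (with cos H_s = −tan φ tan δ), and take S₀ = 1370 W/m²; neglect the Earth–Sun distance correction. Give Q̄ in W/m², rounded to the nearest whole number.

−tan φ tan δ = −(1.6191)(-0.0542) = 0.0878; H_s = arccos(0.0878) = 84.96°. In radians, H_s = 1.4828.
H_s sin φ sin δ = 1.4828 × 0.8508 × -0.0541 = -0.0683.
cos φ cos δ sin H_s = 0.5255 × 0.9985 × 0.9961 = 0.5227.
Q̄ = (1370/π) × (-0.0683 + 0.5227) = 436.08 × 0.4544 = 198.15 W/m².

198 W/m²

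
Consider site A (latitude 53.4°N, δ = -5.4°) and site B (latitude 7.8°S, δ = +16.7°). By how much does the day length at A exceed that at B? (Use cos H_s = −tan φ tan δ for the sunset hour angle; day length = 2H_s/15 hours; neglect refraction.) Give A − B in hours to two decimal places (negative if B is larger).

A: H_s = arccos(−tan 53.4° · tan -5.4°) = 82.69°, so 2H_s/15 = 11.0253 h.
B: H_s = arccos(−tan -7.8° · tan 16.7°) = 87.64°, so 2H_s/15 = 11.6853 h.
A − B = 11.0253 − 11.6853 = -0.6600 h.

-0.66 h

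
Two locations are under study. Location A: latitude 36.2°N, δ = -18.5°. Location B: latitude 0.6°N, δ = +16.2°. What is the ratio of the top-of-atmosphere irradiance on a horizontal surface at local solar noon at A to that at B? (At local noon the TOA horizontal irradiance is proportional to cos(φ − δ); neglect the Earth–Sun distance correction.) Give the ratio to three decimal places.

0.600

A: cos θ_z = cos(36.2° − (-18.5°)) = 0.5779.
B: cos θ_z = cos(0.6° − (16.2°)) = 0.9632.
Ratio A/B = 0.5779 / 0.9632 = 0.6000.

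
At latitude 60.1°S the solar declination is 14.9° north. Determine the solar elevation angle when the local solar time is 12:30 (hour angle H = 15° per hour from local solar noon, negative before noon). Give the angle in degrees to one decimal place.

Hour angle H = 15° × (12.5 − 12) = 7.50°.
With φ = -60.1°, δ = 14.9°, H = 7.50°: sin φ sin δ = -0.2229, cos φ cos δ cos H = 0.4776, so cos θ_z = 0.2547.
θ_z = arccos(0.2547) = 75.24°, so the elevation is 90° − 75.24° = 14.76°.

14.8°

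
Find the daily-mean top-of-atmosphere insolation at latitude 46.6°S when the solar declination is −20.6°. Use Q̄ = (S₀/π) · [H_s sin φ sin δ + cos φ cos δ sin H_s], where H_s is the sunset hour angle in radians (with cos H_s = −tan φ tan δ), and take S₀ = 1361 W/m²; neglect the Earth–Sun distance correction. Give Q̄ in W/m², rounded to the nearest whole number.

cos H_s = −tan(-46.6°) · tan(-20.6°) = -0.3975, so H_s = arccos(-0.3975) = 113.42°. In radians, H_s = 1.9796.
H_s sin φ sin δ = 1.9796 × -0.7266 × -0.3518 = 0.5060.
cos φ cos δ sin H_s = 0.6871 × 0.9361 × 0.9176 = 0.5902.
Q̄ = (1361/π) × (0.5060 + 0.5902) = 433.22 × 1.0962 = 474.90 W/m².

475 W/m²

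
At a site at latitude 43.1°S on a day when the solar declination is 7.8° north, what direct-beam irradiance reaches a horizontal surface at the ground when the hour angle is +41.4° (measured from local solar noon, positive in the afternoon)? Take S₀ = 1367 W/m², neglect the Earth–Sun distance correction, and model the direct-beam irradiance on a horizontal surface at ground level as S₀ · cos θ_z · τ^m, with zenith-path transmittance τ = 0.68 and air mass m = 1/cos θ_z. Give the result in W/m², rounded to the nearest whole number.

cos θ_z = sin(-43.1°) sin(7.8°) + cos(-43.1°) cos(7.8°) cos(41.40°) = -0.0927 + 0.5426 = 0.4499.
Air mass m = 1/cos θ_z = 1/0.4499 = 2.223; τ^m = 0.68^2.223 = 0.4243.
Surface direct beam = 1367 × 0.4499 × 0.4243 = 260.95 W/m².

261 W/m²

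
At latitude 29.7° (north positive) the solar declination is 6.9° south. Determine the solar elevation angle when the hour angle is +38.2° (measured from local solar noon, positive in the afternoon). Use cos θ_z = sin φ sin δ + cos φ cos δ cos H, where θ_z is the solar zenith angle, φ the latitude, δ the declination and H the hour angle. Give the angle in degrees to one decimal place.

38.2°

cos θ_z = sin φ sin δ + cos φ cos δ cos H = (0.4955)(-0.1201) + (0.8686)(0.9928)(0.7859) = 0.6182.
θ_z = arccos(0.6182) = 51.82°, so the elevation is 90° − 51.82° = 38.18°.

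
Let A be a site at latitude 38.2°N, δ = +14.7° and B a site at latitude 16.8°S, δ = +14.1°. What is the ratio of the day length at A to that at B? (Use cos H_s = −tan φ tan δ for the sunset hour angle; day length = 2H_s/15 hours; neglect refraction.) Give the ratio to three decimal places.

1.190

A: H_s = arccos(−tan 38.2° · tan 14.7°) = 101.91°, so 2H_s/15 = 13.5880 h.
B: H_s = arccos(−tan -16.8° · tan 14.1°) = 85.65°, so 2H_s/15 = 11.4200 h.
Ratio A/B = 13.5880 / 11.4200 = 1.1898.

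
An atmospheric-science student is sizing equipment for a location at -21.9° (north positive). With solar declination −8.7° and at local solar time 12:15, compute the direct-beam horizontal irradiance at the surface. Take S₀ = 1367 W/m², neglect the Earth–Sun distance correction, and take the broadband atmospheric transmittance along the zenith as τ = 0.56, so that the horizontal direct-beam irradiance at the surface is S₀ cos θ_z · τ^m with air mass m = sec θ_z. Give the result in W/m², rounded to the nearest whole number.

731 W/m²

Hour angle H = 15° × (12.25 − 12) = 3.75°.
cos θ_z = sin φ sin δ + cos φ cos δ cos H = (-0.3730)(-0.1513) + (0.9278)(0.9885)(0.9979) = 0.9716.
Air mass m = 1/cos θ_z = 1/0.9716 = 1.029; τ^m = 0.56^1.029 = 0.5507.
Surface direct beam = 1367 × 0.9716 × 0.5507 = 731.43 W/m².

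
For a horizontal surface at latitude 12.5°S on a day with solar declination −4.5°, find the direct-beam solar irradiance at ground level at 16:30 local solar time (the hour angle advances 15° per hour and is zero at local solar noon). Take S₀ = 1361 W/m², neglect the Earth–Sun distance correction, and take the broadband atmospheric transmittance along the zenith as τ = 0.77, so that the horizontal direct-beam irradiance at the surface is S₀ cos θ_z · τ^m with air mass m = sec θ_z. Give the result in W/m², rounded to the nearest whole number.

Hour angle H = 15° × (16.5 − 12) = 67.50°.
cos θ_z = sin(-12.5°) sin(-4.5°) + cos(-12.5°) cos(-4.5°) cos(67.50°) = 0.0170 + 0.3725 = 0.3895.
Air mass m = 1/cos θ_z = 1/0.3895 = 2.567; τ^m = 0.77^2.567 = 0.5112.
Surface direct beam = 1361 × 0.3895 × 0.5112 = 270.99 W/m².

271 W/m²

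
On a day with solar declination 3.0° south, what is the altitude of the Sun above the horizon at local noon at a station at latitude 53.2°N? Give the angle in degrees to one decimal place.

At local solar noon the hour angle is zero, so the elevation is 90° − |φ − δ| = 90° − |53.2° − (-3.0°)| = 90° − 56.2° = 33.8°.

33.8°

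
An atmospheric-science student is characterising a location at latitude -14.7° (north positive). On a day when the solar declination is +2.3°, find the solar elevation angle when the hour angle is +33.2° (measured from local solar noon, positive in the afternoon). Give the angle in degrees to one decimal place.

With φ = -14.7°, δ = 2.3°, H = 33.20°: sin φ sin δ = -0.0102, cos φ cos δ cos H = 0.8087, so cos θ_z = 0.7985.
θ_z = arccos(0.7985) = 37.01°, so the elevation is 90° − 37.01° = 52.99°.

53.0°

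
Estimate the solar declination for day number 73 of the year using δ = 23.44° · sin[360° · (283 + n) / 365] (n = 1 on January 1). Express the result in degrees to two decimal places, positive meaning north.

360 × (283 + 73) / 365 = 351.123°; sin(351.123°) = -0.1543.
δ = 23.44 × -0.1543 = -3.617° ≈ -3.62°.

-3.62°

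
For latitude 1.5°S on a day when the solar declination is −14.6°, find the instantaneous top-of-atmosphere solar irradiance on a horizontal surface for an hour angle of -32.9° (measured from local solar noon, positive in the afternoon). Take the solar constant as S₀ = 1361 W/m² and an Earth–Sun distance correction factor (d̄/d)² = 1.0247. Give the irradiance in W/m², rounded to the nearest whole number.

1142 W/m²

cos θ_z = sin(-1.5°) sin(-14.6°) + cos(-1.5°) cos(-14.6°) cos(-32.90°) = 0.0066 + 0.8122 = 0.8188.
Top-of-atmosphere irradiance = S₀ (d̄/d)² cos θ_z = 1361 × 1.0247 × 0.8188 = 1141.91 W/m².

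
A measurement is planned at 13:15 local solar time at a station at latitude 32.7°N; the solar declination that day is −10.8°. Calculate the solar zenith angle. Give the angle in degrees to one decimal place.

Hour angle H = 15° × (13.25 − 12) = 18.75°.
With φ = 32.7°, δ = -10.8°, H = 18.75°: sin φ sin δ = -0.1012, cos φ cos δ cos H = 0.7827, so cos θ_z = 0.6815.
θ_z = arccos(0.6815) = 47.04°.

47.0°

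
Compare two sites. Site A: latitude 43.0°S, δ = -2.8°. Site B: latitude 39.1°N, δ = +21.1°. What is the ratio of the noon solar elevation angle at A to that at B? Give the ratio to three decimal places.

A: 90° − |-43.0 − (-2.8)| = 49.80°.
B: 90° − |39.1 − (21.1)| = 72.00°.
Ratio A/B = 49.8000 / 72.0000 = 0.6917.

0.692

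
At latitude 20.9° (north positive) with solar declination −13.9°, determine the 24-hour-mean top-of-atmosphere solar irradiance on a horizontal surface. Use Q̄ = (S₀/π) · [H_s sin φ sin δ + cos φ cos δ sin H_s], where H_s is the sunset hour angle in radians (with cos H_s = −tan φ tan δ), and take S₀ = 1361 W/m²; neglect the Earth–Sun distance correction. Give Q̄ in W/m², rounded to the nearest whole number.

The sunset hour angle satisfies cos H_s = −tan φ tan δ = 0.0945, giving H_s = 84.58°. In radians, H_s = 1.4762.
H_s sin φ sin δ = 1.4762 × 0.3567 × -0.2402 = -0.1265.
cos φ cos δ sin H_s = 0.9342 × 0.9707 × 0.9955 = 0.9027.
Q̄ = (1361/π) × (-0.1265 + 0.9027) = 433.22 × 0.7762 = 336.27 W/m².

336 W/m²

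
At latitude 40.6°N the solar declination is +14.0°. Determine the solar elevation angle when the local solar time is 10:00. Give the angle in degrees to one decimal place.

Hour angle H = 15° × (10 − 12) = -30.00°.
cos θ_z = sin φ sin δ + cos φ cos δ cos H = (0.6508)(0.2419) + (0.7593)(0.9703)(0.8660) = 0.7955.
θ_z = arccos(0.7955) = 37.30°, so the elevation is 90° − 37.30° = 52.70°.

52.7°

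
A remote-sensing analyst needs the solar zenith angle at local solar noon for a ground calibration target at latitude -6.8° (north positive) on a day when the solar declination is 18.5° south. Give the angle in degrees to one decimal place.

11.7°

At local solar noon the hour angle is zero, so the zenith angle is |φ − δ| = |-6.8° − (-18.5°)| = 11.7°.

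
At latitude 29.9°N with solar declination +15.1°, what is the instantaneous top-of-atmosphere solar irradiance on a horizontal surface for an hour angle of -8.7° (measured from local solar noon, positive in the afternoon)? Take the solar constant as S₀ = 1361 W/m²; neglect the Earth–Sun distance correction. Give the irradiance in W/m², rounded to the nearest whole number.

With φ = 29.9°, δ = 15.1°, H = -8.70°: sin φ sin δ = 0.1299, cos φ cos δ cos H = 0.8273, so cos θ_z = 0.9572.
Top-of-atmosphere irradiance = S₀ cos θ_z = 1361 × 0.9572 = 1302.75 W/m².

1303 W/m²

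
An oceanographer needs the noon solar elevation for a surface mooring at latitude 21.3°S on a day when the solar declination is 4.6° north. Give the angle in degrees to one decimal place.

At local solar noon the hour angle is zero, so the elevation is 90° − |φ − δ| = 90° − |-21.3° − (4.6°)| = 90° − 25.9° = 64.1°.

64.1°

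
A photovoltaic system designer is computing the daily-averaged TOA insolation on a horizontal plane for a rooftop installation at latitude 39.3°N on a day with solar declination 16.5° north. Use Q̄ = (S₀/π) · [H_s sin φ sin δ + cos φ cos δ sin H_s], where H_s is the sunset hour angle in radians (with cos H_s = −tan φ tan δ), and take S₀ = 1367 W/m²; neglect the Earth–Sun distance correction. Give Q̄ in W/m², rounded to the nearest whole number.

−tan φ tan δ = −(0.8185)(0.2962) = -0.2424; H_s = arccos(-0.2424) = 104.03°. In radians, H_s = 1.8157.
H_s sin φ sin δ = 1.8157 × 0.6334 × 0.2840 = 0.3266.
cos φ cos δ sin H_s = 0.7738 × 0.9588 × 0.9702 = 0.7198.
Q̄ = (1367/π) × (0.3266 + 0.7198) = 435.13 × 1.0464 = 455.32 W/m².

455 W/m²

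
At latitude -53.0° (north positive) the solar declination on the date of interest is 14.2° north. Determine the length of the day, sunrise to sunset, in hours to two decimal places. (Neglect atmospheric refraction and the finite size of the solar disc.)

9.38 hours

cos H_s = −tan(-53.0°) · tan(14.2°) = 0.3358, so H_s = arccos(0.3358) = 70.38°.
Day length = 2 H_s / 15° h⁻¹ = 140.76° / 15 = 9.384 h.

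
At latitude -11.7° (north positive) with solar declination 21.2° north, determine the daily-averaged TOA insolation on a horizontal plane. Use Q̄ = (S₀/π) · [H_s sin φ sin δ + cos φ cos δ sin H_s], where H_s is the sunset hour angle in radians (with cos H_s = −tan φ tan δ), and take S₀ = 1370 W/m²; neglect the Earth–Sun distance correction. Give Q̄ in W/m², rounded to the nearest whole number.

cos H_s = −tan(-11.7°) · tan(21.2°) = 0.0803, so H_s = arccos(0.0803) = 85.39°. In radians, H_s = 1.4903.
H_s sin φ sin δ = 1.4903 × -0.2028 × 0.3616 = -0.1093.
cos φ cos δ sin H_s = 0.9792 × 0.9323 × 0.9968 = 0.9100.
Q̄ = (1370/π) × (-0.1093 + 0.9100) = 436.08 × 0.8007 = 349.17 W/m².

349 W/m²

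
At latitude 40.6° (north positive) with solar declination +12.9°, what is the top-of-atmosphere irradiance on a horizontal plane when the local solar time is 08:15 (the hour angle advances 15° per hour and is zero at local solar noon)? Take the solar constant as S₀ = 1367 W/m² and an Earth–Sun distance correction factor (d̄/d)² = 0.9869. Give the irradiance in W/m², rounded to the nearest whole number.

Hour angle H = 15° × (8.25 − 12) = -56.25°.
cos θ_z = sin φ sin δ + cos φ cos δ cos H = (0.6508)(0.2233) + (0.7593)(0.9748)(0.5556) = 0.5566.
Top-of-atmosphere irradiance = S₀ (d̄/d)² cos θ_z = 1367 × 0.9869 × 0.5566 = 750.90 W/m².

751 W/m²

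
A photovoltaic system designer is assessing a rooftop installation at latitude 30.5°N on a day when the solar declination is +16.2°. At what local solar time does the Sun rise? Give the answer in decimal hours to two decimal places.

5.34 h

−tan φ tan δ = −(0.5890)(0.2905) = -0.1711; H_s = arccos(-0.1711) = 99.85°.
Sunrise is at 12 − H_s/15 = 12 − 6.657 = 5.343 h local solar time.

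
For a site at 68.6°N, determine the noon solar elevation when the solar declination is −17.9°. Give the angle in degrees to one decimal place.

3.5°

At local solar noon the hour angle is zero, so the elevation is 90° − |φ − δ| = 90° − |68.6° − (-17.9°)| = 90° − 86.5° = 3.5°.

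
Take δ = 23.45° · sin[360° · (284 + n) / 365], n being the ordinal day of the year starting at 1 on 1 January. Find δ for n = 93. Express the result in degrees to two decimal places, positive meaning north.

360 × (284 + 93) / 365 = 371.836°; sin(371.836°) = 0.2051.
δ = 23.45 × 0.2051 = 4.810° ≈ +4.81°.

+4.81°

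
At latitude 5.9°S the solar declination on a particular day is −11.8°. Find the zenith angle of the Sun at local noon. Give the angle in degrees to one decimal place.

At local solar noon the hour angle is zero, so the zenith angle is |φ − δ| = |-5.9° − (-11.8°)| = 5.9°.

5.9°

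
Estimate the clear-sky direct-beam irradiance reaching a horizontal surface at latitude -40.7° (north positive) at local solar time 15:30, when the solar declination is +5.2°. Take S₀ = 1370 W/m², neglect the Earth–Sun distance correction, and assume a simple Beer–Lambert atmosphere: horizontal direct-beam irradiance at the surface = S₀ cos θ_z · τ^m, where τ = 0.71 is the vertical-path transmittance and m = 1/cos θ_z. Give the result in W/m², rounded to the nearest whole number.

Hour angle H = 15° × (15.5 − 12) = 52.50°.
With φ = -40.7°, δ = 5.2°, H = 52.50°: sin φ sin δ = -0.0591, cos φ cos δ cos H = 0.4596, so cos θ_z = 0.4005.
Air mass m = 1/cos θ_z = 1/0.4005 = 2.497; τ^m = 0.71^2.497 = 0.4252.
Surface direct beam = 1370 × 0.4005 × 0.4252 = 233.30 W/m².

233 W/m²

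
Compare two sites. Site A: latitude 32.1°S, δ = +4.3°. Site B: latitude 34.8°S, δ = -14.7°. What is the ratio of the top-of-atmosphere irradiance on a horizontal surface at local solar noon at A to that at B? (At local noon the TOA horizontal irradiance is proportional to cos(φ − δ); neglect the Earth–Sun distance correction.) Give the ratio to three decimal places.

0.857

A: cos θ_z = cos(-32.1° − (4.3°)) = 0.8049.
B: cos θ_z = cos(-34.8° − (-14.7°)) = 0.9391.
Ratio A/B = 0.8049 / 0.9391 = 0.8571.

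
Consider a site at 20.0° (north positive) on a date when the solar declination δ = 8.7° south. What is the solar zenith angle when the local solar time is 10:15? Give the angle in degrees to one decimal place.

38.6°

Hour angle H = 15° × (10.25 − 12) = -26.25°.
With φ = 20.0°, δ = -8.7°, H = -26.25°: sin φ sin δ = -0.0517, cos φ cos δ cos H = 0.8331, so cos θ_z = 0.7814.
θ_z = arccos(0.7814) = 38.61°.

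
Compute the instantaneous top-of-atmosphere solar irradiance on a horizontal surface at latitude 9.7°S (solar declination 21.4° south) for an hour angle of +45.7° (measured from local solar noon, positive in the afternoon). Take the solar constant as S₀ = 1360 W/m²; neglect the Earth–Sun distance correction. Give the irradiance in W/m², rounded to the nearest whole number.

cos θ_z = sin(-9.7°) sin(-21.4°) + cos(-9.7°) cos(-21.4°) cos(45.70°) = 0.0615 + 0.6410 = 0.7025.
Top-of-atmosphere irradiance = S₀ cos θ_z = 1360 × 0.7025 = 955.40 W/m².

955 W/m²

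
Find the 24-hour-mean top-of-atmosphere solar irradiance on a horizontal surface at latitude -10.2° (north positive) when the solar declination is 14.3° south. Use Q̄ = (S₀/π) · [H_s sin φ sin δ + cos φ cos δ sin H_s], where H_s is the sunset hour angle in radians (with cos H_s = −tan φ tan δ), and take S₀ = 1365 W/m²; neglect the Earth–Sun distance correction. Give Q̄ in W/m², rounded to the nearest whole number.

−tan φ tan δ = −(-0.1799)(-0.2549) = -0.0459; H_s = arccos(-0.0459) = 92.63°. In radians, H_s = 1.6167.
H_s sin φ sin δ = 1.6167 × -0.1771 × -0.2470 = 0.0707.
cos φ cos δ sin H_s = 0.9842 × 0.9690 × 0.9989 = 0.9526.
Q̄ = (1365/π) × (0.0707 + 0.9526) = 434.49 × 1.0233 = 444.61 W/m².

445 W/m²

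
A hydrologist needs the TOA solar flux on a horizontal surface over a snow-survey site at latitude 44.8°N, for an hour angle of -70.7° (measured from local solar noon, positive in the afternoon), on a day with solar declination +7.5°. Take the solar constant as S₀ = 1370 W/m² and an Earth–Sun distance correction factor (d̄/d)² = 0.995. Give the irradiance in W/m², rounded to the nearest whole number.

442 W/m²

cos θ_z = sin(44.8°) sin(7.5°) + cos(44.8°) cos(7.5°) cos(-70.70°) = 0.0920 + 0.2325 = 0.3245.
Top-of-atmosphere irradiance = S₀ (d̄/d)² cos θ_z = 1370 × 0.995 × 0.3245 = 442.34 W/m².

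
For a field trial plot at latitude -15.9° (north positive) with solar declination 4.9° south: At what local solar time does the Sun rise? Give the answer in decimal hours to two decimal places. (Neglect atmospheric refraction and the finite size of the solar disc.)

5.91 h

−tan φ tan δ = −(-0.2849)(-0.0857) = -0.0244; H_s = arccos(-0.0244) = 91.40°.
Sunrise is at 12 − H_s/15 = 12 − 6.093 = 5.907 h local solar time.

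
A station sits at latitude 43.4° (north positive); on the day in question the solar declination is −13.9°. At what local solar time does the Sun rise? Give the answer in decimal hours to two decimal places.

6.90 h

cos H_s = −tan(43.4°) · tan(-13.9°) = 0.2340, so H_s = arccos(0.2340) = 76.47°.
Sunrise is at 12 − H_s/15 = 12 − 5.098 = 6.902 h local solar time.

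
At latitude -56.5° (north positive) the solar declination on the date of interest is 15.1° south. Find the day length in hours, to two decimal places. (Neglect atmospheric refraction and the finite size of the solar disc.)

The sunset hour angle satisfies cos H_s = −tan φ tan δ = -0.4077, giving H_s = 114.06°.
Day length = 2 H_s / 15° h⁻¹ = 228.12° / 15 = 15.208 h.

15.21 hours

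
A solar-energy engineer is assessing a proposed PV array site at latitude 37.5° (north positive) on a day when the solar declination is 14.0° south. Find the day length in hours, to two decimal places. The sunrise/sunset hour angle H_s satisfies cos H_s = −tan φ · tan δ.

10.53 hours

−tan φ tan δ = −(0.7673)(-0.2493) = 0.1913; H_s = arccos(0.1913) = 78.97°.
Day length = 2 H_s / 15° h⁻¹ = 157.94° / 15 = 10.529 h.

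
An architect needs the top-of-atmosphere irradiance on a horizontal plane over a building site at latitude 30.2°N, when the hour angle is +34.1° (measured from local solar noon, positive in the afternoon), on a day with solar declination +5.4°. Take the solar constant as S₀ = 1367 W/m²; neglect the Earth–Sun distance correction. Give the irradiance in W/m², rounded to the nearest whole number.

1039 W/m²

cos θ_z = sin φ sin δ + cos φ cos δ cos H = (0.5030)(0.0941) + (0.8643)(0.9956)(0.8281) = 0.7599.
Top-of-atmosphere irradiance = S₀ cos θ_z = 1367 × 0.7599 = 1038.78 W/m².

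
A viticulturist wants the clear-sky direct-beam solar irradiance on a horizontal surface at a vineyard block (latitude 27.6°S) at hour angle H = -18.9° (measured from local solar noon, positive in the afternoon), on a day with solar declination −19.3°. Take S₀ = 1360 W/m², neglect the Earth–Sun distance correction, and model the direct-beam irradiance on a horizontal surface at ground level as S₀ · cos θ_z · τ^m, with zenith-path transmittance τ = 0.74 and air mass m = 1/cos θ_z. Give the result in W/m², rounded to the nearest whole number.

cos θ_z = sin φ sin δ + cos φ cos δ cos H = (-0.4633)(-0.3305) + (0.8862)(0.9438)(0.9461) = 0.9444.
Air mass m = 1/cos θ_z = 1/0.9444 = 1.059; τ^m = 0.74^1.059 = 0.7270.
Surface direct beam = 1360 × 0.9444 × 0.7270 = 933.75 W/m².

934 W/m²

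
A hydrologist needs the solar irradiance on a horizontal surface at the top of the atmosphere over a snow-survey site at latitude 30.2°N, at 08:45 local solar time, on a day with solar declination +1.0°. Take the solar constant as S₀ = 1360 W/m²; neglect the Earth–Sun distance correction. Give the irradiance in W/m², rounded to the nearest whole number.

Hour angle H = 15° × (8.75 − 12) = -48.75°.
cos θ_z = sin φ sin δ + cos φ cos δ cos H = (0.5030)(0.0175) + (0.8643)(0.9998)(0.6593) = 0.5785.
Top-of-atmosphere irradiance = S₀ cos θ_z = 1360 × 0.5785 = 786.76 W/m².

787 W/m²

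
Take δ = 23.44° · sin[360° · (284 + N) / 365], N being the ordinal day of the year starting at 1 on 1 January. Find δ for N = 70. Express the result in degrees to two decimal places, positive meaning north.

-4.41°

360 × (284 + 70) / 365 = 349.151°; sin(349.151°) = -0.1882.
δ = 23.44 × -0.1882 = -4.411° ≈ -4.41°.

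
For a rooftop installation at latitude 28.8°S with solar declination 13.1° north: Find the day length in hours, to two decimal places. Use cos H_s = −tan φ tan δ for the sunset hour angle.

The sunset hour angle satisfies cos H_s = −tan φ tan δ = 0.1279, giving H_s = 82.65°.
Day length = 2 H_s / 15° h⁻¹ = 165.30° / 15 = 11.020 h.

11.02 hours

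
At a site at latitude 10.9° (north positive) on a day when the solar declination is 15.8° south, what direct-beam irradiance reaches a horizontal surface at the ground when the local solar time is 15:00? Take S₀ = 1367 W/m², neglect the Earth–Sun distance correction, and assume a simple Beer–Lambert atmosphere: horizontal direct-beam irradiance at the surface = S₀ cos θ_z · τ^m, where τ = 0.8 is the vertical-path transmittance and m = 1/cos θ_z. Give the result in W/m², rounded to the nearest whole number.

587 W/m²

Hour angle H = 15° × (15 − 12) = 45.00°.
cos θ_z = sin(10.9°) sin(-15.8°) + cos(10.9°) cos(-15.8°) cos(45.00°) = -0.0515 + 0.6681 = 0.6166.
Air mass m = 1/cos θ_z = 1/0.6166 = 1.622; τ^m = 0.8^1.622 = 0.6963.
Surface direct beam = 1367 × 0.6166 × 0.6963 = 586.91 W/m².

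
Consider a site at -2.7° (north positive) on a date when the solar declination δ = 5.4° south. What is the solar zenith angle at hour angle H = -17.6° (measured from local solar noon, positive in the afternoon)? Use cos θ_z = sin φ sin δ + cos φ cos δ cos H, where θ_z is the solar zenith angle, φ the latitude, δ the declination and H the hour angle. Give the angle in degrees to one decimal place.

17.8°

cos θ_z = sin(-2.7°) sin(-5.4°) + cos(-2.7°) cos(-5.4°) cos(-17.60°) = 0.0044 + 0.9479 = 0.9523.
θ_z = arccos(0.9523) = 17.77°.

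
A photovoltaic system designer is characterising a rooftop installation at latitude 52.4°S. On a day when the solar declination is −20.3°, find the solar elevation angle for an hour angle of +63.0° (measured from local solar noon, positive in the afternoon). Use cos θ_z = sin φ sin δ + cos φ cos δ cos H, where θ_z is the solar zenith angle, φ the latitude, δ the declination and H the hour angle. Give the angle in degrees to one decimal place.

32.3°

cos θ_z = sin(-52.4°) sin(-20.3°) + cos(-52.4°) cos(-20.3°) cos(63.00°) = 0.2749 + 0.2598 = 0.5347.
θ_z = arccos(0.5347) = 57.68°, so the elevation is 90° − 57.68° = 32.32°.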